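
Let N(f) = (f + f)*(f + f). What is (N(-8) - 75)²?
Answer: 32761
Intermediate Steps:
N(f) = 4*f² (N(f) = (2*f)*(2*f) = 4*f²)
(N(-8) - 75)² = (4*(-8)² - 75)² = (4*64 - 75)² = (256 - 75)² = 181² = 32761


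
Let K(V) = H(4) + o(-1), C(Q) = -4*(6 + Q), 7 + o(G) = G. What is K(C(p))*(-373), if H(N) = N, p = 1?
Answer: 1492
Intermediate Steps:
o(G) = -7 + G
C(Q) = -24 - 4*Q
K(V) = -4 (K(V) = 4 + (-7 - 1) = 4 - 8 = -4)
K(C(p))*(-373) = -4*(-373) = 1492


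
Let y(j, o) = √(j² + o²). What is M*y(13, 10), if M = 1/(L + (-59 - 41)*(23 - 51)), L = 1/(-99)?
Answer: 99*√269/277199 ≈ 0.0058576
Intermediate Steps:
L = -1/99 ≈ -0.010101
M = 99/277199 (M = 1/(-1/99 + (-59 - 41)*(23 - 51)) = 1/(-1/99 - 100*(-28)) = 1/(-1/99 + 2800) = 1/(277199/99) = 99/277199 ≈ 0.00035714)
M*y(13, 10) = 99*√(13² + 10²)/277199 = 99*√(169 + 100)/277199 = 99*√269/277199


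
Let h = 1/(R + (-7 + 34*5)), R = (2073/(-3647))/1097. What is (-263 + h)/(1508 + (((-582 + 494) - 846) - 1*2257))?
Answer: 171503991613/1097520726852 ≈ 0.15627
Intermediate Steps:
R = -2073/4000759 (R = (2073*(-1/3647))*(1/1097) = -2073/3647*1/1097 = -2073/4000759 ≈ -0.00051815)
h = 4000759/652121644 (h = 1/(-2073/4000759 + (-7 + 34*5)) = 1/(-2073/4000759 + (-7 + 170)) = 1/(-2073/4000759 + 163) = 1/(652121644/4000759) = 4000759/652121644 ≈ 0.0061350)
(-263 + h)/(1508 + (((-582 + 494) - 846) - 1*2257)) = (-263 + 4000759/652121644)/(1508 + (((-582 + 494) - 846) - 1*2257)) = -171503991613/(652121644*(1508 + ((-88 - 846) - 2257))) = -171503991613/(652121644*(1508 + (-934 - 2257))) = -171503991613/(652121644*(1508 - 3191)) = -171503991613/652121644/(-1683) = -171503991613/652121644*(-1/1683) = 171503991613/1097520726852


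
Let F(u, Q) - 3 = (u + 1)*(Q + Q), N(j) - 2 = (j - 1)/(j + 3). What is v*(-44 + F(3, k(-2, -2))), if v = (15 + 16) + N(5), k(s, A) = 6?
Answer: 469/2 ≈ 234.50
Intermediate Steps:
N(j) = 2 + (-1 + j)/(3 + j) (N(j) = 2 + (j - 1)/(j + 3) = 2 + (-1 + j)/(3 + j))
v = 67/2 (v = (15 + 16) + (5 + 3*5)/(3 + 5) = 31 + (5 + 15)/8 = 31 + (1/8)*20 = 31 + 5/2 = 67/2 ≈ 33.500)
F(u, Q) = 3 + 2*Q*(1 + u) (F(u, Q) = 3 + (u + 1)*(Q + Q) = 3 + (1 + u)*(2*Q) = 3 + 2*Q*(1 + u))
v*(-44 + F(3, k(-2, -2))) = 67*(-44 + (3 + 2*6 + 2*6*3))/2 = 67*(-44 + (3 + 12 + 36))/2 = 67*(-44 + 51)/2 = (67/2)*7 = 469/2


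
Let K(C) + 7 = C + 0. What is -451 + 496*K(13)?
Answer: 2525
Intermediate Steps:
K(C) = -7 + C (K(C) = -7 + (C + 0) = -7 + C)
-451 + 496*K(13) = -451 + 496*(-7 + 13) = -451 + 496*6 = -451 + 2976 = 2525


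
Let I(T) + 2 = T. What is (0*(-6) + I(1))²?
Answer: 1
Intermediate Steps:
I(T) = -2 + T
(0*(-6) + I(1))² = (0*(-6) + (-2 + 1))² = (0 - 1)² = (-1)² = 1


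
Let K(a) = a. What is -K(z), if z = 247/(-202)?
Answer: 247/202 ≈ 1.2228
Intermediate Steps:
z = -247/202 (z = 247*(-1/202) = -247/202 ≈ -1.2228)
-K(z) = -1*(-247/202) = 247/202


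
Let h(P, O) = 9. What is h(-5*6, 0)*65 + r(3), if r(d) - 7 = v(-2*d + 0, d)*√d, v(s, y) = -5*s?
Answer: 592 + 30*√3 ≈ 643.96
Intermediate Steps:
r(d) = 7 + 10*d^(3/2) (r(d) = 7 + (-5*(-2*d + 0))*√d = 7 + (-(-10)*d)*√d = 7 + (10*d)*√d = 7 + 10*d^(3/2))
h(-5*6, 0)*65 + r(3) = 9*65 + (7 + 10*3^(3/2)) = 585 + (7 + 10*(3*√3)) = 585 + (7 + 30*√3) = 592 + 30*√3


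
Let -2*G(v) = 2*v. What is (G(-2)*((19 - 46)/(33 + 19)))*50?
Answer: -675/13 ≈ -51.923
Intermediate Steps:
G(v) = -v
(G(-2)*((19 - 46)/(33 + 19)))*50 = ((-1*(-2))*((19 - 46)/(33 + 19)))*50 = (2*(-27/52))*50 = -27/26*50 = -675/13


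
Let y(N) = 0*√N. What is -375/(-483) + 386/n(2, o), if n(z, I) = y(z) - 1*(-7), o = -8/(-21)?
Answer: 9003/161 ≈ 55.919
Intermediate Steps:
o = 8/21 (o = -8*(-1/21) = 8/21 ≈ 0.38095)
y(N) = 0
n(z, I) = 7 (n(z, I) = 0 - 1*(-7) = 0 + 7 = 7)
-375/(-483) + 386/n(2, o) = -375/(-483) + 386/7 = -375*(-1/483) + 386*(⅐) = 125/161 + 386/7 = 9003/161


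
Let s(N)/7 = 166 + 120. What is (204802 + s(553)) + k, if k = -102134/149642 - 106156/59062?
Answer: 456936013813989/2209538951 ≈ 2.0680e+5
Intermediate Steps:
s(N) = 2002 (s(N) = 7*(166 + 120) = 7*286 = 2002)
k = -5479408615/2209538951 (k = -102134*1/149642 - 106156*1/59062 = -51067/74821 - 53078/29531 = -5479408615/2209538951 ≈ -2.4799)
(204802 + s(553)) + k = (204802 + 2002) - 5479408615/2209538951 = 206804 - 5479408615/2209538951 = 456936013813989/2209538951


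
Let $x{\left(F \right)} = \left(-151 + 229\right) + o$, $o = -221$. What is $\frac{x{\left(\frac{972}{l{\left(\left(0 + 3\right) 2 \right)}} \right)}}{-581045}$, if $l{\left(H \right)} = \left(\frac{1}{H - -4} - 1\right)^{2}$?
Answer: $\frac{143}{581045} \approx 0.00024611$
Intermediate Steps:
$l{\left(H \right)} = \left(-1 + \frac{1}{4 + H}\right)^{2}$ ($l{\left(H \right)} = \left(\frac{1}{H + 4} - 1\right)^{2} = \left(\frac{1}{4 + H} - 1\right)^{2} = \left(-1 + \frac{1}{4 + H}\right)^{2}$)
$x{\left(F \right)} = -143$ ($x{\left(F \right)} = \left(-151 + 229\right) - 221 = 78 - 221 = -143$)
$\frac{x{\left(\frac{972}{l{\left(\left(0 + 3\right) 2 \right)}} \right)}}{-581045} = - \frac{143}{-581045} = \left(-143\right) \left(- \frac{1}{581045}\right) = \frac{143}{581045}$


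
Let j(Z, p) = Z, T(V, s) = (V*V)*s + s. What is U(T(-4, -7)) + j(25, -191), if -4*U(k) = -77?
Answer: 177/4 ≈ 44.250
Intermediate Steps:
T(V, s) = s + s*V**2 (T(V, s) = V**2*s + s = s*V**2 + s = s + s*V**2)
U(k) = 77/4 (U(k) = -1/4*(-77) = 77/4)
U(T(-4, -7)) + j(25, -191) = 77/4 + 25 = 177/4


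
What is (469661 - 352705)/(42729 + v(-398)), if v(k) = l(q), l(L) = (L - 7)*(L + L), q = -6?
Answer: 116956/42885 ≈ 2.7272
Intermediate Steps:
l(L) = 2*L*(-7 + L) (l(L) = (-7 + L)*(2*L) = 2*L*(-7 + L))
v(k) = 156 (v(k) = 2*(-6)*(-7 - 6) = 2*(-6)*(-13) = 156)
(469661 - 352705)/(42729 + v(-398)) = (469661 - 352705)/(42729 + 156) = 116956/42885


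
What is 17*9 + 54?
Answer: 207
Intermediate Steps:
17*9 + 54 = 153 + 54 = 207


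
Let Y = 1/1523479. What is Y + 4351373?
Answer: 6629225386668/1523479 ≈ 4.3514e+6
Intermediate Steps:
Y = 1/1523479 ≈ 6.5639e-7
Y + 4351373 = 1/1523479 + 4351373 = 6629225386668/1523479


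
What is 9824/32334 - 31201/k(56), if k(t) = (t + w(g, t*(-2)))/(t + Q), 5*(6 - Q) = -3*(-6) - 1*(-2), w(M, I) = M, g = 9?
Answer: -29256421606/1050855 ≈ -27841.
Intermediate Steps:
Q = 2 (Q = 6 - (-3*(-6) - 1*(-2))/5 = 6 - (18 + 2)/5 = 6 - ⅕*20 = 6 - 4 = 2)
k(t) = (9 + t)/(2 + t) (k(t) = (t + 9)/(t + 2) = (9 + t)/(2 + t))
9824/32334 - 31201/k(56) = 9824/32334 - 31201*(2 + 56)/(9 + 56) = 9824*(1/32334) - 31201/(65/58) = 4912/16167 - 31201/((1/58)*65) = 4912/16167 - 31201/65/58 = 4912/16167 - 31201*58/65 = 4912/16167 - 1809658/65 = -29256421606/1050855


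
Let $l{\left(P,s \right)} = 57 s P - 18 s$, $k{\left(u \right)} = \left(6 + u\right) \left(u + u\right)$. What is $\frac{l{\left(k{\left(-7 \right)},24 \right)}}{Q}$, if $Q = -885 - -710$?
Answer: $- \frac{3744}{35} \approx -106.97$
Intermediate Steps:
$k{\left(u \right)} = 2 u \left(6 + u\right)$ ($k{\left(u \right)} = \left(6 + u\right) 2 u = 2 u \left(6 + u\right)$)
$l{\left(P,s \right)} = - 18 s + 57 P s$ ($l{\left(P,s \right)} = 57 P s - 18 s = - 18 s + 57 P s$)
$Q = -175$ ($Q = -885 + 710 = -175$)
$\frac{l{\left(k{\left(-7 \right)},24 \right)}}{Q} = \frac{3 \cdot 24 \left(-6 + 19 \cdot 2 \left(-7\right) \left(6 - 7\right)\right)}{-175} = 3 \cdot 24 \left(-6 + 19 \cdot 2 \left(-7\right) \left(-1\right)\right) \left(- \frac{1}{175}\right) = 3 \cdot 24 \left(-6 + 19 \cdot 14\right) \left(- \frac{1}{175}\right) = 3 \cdot 24 \left(-6 + 266\right) \left(- \frac{1}{175}\right) = 3 \cdot 24 \cdot 260 \left(- \frac{1}{175}\right) = 18720 \left(- \frac{1}{175}\right) = - \frac{3744}{35}$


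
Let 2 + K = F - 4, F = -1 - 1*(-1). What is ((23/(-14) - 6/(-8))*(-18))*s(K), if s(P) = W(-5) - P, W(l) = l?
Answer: 225/14 ≈ 16.071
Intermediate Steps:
F = 0 (F = -1 + 1 = 0)
K = -6 (K = -2 + (0 - 4) = -2 - 4 = -6)
s(P) = -5 - P
((23/(-14) - 6/(-8))*(-18))*s(K) = ((23/(-14) - 6/(-8))*(-18))*(-5 - 1*(-6)) = ((23*(-1/14) - 6*(-⅛))*(-18))*(-5 + 6) = ((-23/14 + ¾)*(-18))*1 = -25/28*(-18)*1 = (225/14)*1 = 225/14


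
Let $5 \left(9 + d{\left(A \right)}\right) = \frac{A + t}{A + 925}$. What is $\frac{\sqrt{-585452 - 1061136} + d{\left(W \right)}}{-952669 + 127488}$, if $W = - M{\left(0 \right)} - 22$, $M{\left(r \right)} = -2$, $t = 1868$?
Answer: $\frac{38877}{3733944025} - \frac{2 i \sqrt{411647}}{825181} \approx 1.0412 \cdot 10^{-5} - 0.001555 i$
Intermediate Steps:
$W = -20$ ($W = \left(-1\right) \left(-2\right) - 22 = 2 - 22 = -20$)
$d{\left(A \right)} = -9 + \frac{1868 + A}{5 \left(925 + A\right)}$ ($d{\left(A \right)} = -9 + \frac{\left(A + 1868\right) \frac{1}{A + 925}}{5} = -9 + \frac{\left(1868 + A\right) \frac{1}{925 + A}}{5} = -9 + \frac{\frac{1}{925 + A} \left(1868 + A\right)}{5} = -9 + \frac{1868 + A}{5 \left(925 + A\right)}$)
$\frac{\sqrt{-585452 - 1061136} + d{\left(W \right)}}{-952669 + 127488} = \frac{\sqrt{-585452 - 1061136} + \frac{-39757 - -880}{5 \left(925 - 20\right)}}{-952669 + 127488} = \frac{\sqrt{-1646588} + \frac{-39757 + 880}{5 \cdot 905}}{-825181} = \left(2 i \sqrt{411647} + \frac{1}{5} \cdot \frac{1}{905} \left(-38877\right)\right) \left(- \frac{1}{825181}\right) = \left(2 i \sqrt{411647} - \frac{38877}{4525}\right) \left(- \frac{1}{825181}\right) = \left(- \frac{38877}{4525} + 2 i \sqrt{411647}\right) \left(- \frac{1}{825181}\right) = \frac{38877}{3733944025} - \frac{2 i \sqrt{411647}}{825181}$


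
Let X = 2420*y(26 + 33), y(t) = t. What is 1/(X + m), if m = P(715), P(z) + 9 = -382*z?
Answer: -1/130359 ≈ -7.6711e-6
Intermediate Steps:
P(z) = -9 - 382*z
m = -273139 (m = -9 - 382*715 = -9 - 273130 = -273139)
X = 142780 (X = 2420*(26 + 33) = 2420*59 = 142780)
1/(X + m) = 1/(142780 - 273139) = 1/(-130359) = -1/130359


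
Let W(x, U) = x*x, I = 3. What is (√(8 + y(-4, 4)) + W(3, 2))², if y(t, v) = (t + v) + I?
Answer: (9 + √11)² ≈ 151.70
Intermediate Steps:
W(x, U) = x²
y(t, v) = 3 + t + v (y(t, v) = (t + v) + 3 = 3 + t + v)
(√(8 + y(-4, 4)) + W(3, 2))² = (√(8 + (3 - 4 + 4)) + 3²)² = (√(8 + 3) + 9)² = (√11 + 9)² = (9 + √11)²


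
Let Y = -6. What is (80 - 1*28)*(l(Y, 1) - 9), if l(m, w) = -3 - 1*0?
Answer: -624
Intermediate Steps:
l(m, w) = -3 (l(m, w) = -3 + 0 = -3)
(80 - 1*28)*(l(Y, 1) - 9) = (80 - 1*28)*(-3 - 9) = (80 - 28)*(-12) = 52*(-12) = -624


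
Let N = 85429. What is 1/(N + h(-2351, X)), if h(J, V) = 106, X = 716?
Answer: 1/85535 ≈ 1.1691e-5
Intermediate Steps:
1/(N + h(-2351, X)) = 1/(85429 + 106) = 1/85535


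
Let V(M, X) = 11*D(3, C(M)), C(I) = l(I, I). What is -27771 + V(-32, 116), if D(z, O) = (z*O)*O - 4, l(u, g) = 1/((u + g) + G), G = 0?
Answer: -113930207/4096 ≈ -27815.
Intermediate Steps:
l(u, g) = 1/(g + u) (l(u, g) = 1/((u + g) + 0) = 1/((g + u) + 0) = 1/(g + u))
C(I) = 1/(2*I) (C(I) = 1/(I + I) = 1/(2*I))
D(z, O) = -4 + z*O² (D(z, O) = (O*z)*O - 4 = z*O² - 4 = -4 + z*O²)
V(M, X) = -44 + 33/(4*M²) (V(M, X) = 11*(-4 + 3*(1/(2*M))²) = 11*(-4 + 3*(1/(4*M²))) = 11*(-4 + 3/(4*M²)) = -44 + 33/(4*M²))
-27771 + V(-32, 116) = -27771 + (-44 + (33/4)/(-32)²) = -27771 + (-44 + (33/4)*(1/1024)) = -27771 + (-44 + 33/4096) = -27771 - 180191/4096 = -113930207/4096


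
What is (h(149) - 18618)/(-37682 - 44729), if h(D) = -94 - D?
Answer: 18861/82411 ≈ 0.22887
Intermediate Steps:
(h(149) - 18618)/(-37682 - 44729) = ((-94 - 1*149) - 18618)/(-37682 - 44729) = ((-94 - 149) - 18618)/(-82411) = (-243 - 18618)*(-1/82411) = -18861*(-1/82411) = 18861/82411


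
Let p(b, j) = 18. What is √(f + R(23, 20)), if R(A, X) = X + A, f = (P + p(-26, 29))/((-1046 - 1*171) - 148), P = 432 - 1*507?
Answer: 24*√15470/455 ≈ 6.5606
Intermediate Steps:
P = -75 (P = 432 - 507 = -75)
f = 19/455 (f = (-75 + 18)/((-1046 - 1*171) - 148) = -57/((-1046 - 171) - 148) = -57/(-1217 - 148) = -57/(-1365) = -57*(-1/1365) = 19/455 ≈ 0.041758)
R(A, X) = A + X
√(f + R(23, 20)) = √(19/455 + (23 + 20)) = √(19/455 + 43) = √(19584/455) = 24*√15470/455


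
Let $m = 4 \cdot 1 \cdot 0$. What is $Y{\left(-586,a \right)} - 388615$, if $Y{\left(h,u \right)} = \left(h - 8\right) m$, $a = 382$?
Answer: $-388615$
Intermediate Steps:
$m = 0$ ($m = 4 \cdot 0 = 0$)
$Y{\left(h,u \right)} = 0$ ($Y{\left(h,u \right)} = \left(h - 8\right) 0 = \left(-8 + h\right) 0 = 0$)
$Y{\left(-586,a \right)} - 388615 = 0 - 388615 = -388615$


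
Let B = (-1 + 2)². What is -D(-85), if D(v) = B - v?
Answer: -86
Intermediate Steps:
B = 1 (B = 1² = 1)
D(v) = 1 - v
-D(-85) = -(1 - 1*(-85)) = -(1 + 85) = -1*86 = -86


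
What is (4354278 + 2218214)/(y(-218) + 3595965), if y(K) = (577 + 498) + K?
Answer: 3286246/1798411 ≈ 1.8273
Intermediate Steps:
y(K) = 1075 + K
(4354278 + 2218214)/(y(-218) + 3595965) = (4354278 + 2218214)/((1075 - 218) + 3595965) = 6572492/(857 + 3595965) = 6572492/3596822 = 6572492*(1/3596822) = 3286246/1798411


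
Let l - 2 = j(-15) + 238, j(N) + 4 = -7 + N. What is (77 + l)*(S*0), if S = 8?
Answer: 0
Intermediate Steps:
j(N) = -11 + N (j(N) = -4 + (-7 + N) = -11 + N)
l = 214 (l = 2 + ((-11 - 15) + 238) = 2 + (-26 + 238) = 2 + 212 = 214)
(77 + l)*(S*0) = (77 + 214)*(8*0) = 291*0 = 0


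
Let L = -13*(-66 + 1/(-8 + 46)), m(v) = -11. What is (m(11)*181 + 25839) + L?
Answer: 938815/38 ≈ 24706.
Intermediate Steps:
L = 32591/38 (L = -13*(-66 + 1/38) = -13*(-2507/38) = 32591/38 ≈ 857.66)
(m(11)*181 + 25839) + L = (-11*181 + 25839) + 32591/38 = (-1991 + 25839) + 32591/38 = 23848 + 32591/38 = 938815/38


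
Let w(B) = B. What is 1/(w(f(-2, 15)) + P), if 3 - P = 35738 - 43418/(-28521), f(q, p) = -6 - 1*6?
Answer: -28521/1019583605 ≈ -2.7973e-5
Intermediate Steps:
f(q, p) = -12 (f(q, p) = -6 - 6 = -12)
P = -1019241353/28521 (P = 3 - (35738 - 43418/(-28521)) = 3 - (35738 - 43418*(-1/28521)) = 3 - (35738 + 43418/28521) = 3 - 1*1019326916/28521 = 3 - 1019326916/28521 = -1019241353/28521 ≈ -35737.)
1/(w(f(-2, 15)) + P) = 1/(-12 - 1019241353/28521) = 1/(-1019583605/28521) = -28521/1019583605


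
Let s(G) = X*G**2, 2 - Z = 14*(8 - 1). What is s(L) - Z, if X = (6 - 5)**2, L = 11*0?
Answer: 96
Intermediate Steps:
L = 0
X = 1 (X = 1**2 = 1)
Z = -96 (Z = 2 - 14*(8 - 1) = 2 - 14*7 = 2 - 1*98 = 2 - 98 = -96)
s(G) = G**2 (s(G) = 1*G**2 = G**2)
s(L) - Z = 0**2 - 1*(-96) = 0 + 96 = 96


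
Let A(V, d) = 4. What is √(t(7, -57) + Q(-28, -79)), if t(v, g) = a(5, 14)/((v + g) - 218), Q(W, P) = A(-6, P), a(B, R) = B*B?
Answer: √70149/134 ≈ 1.9765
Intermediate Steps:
a(B, R) = B²
Q(W, P) = 4
t(v, g) = 25/(-218 + g + v) (t(v, g) = 5²/((v + g) - 218) = 25/((g + v) - 218) = 25/(-218 + g + v))
√(t(7, -57) + Q(-28, -79)) = √(25/(-218 - 57 + 7) + 4) = √(25/(-268) + 4) = √(25*(-1/268) + 4) = √(-25/268 + 4) = √(1047/268) = √70149/134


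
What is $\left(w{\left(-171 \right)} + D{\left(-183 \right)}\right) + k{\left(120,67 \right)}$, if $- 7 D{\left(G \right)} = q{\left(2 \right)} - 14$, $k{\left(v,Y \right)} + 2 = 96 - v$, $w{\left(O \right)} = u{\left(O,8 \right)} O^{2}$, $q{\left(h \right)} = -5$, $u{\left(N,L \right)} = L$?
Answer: $\frac{1637333}{7} \approx 2.339 \cdot 10^{5}$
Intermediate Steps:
$w{\left(O \right)} = 8 O^{2}$
$k{\left(v,Y \right)} = 94 - v$ ($k{\left(v,Y \right)} = -2 - \left(-96 + v\right) = 94 - v$)
$D{\left(G \right)} = \frac{19}{7}$ ($D{\left(G \right)} = - \frac{-5 - 14}{7} = \left(- \frac{1}{7}\right) \left(-19\right) = \frac{19}{7}$)
$\left(w{\left(-171 \right)} + D{\left(-183 \right)}\right) + k{\left(120,67 \right)} = \left(8 \left(-171\right)^{2} + \frac{19}{7}\right) + \left(94 - 120\right) = \left(8 \cdot 29241 + \frac{19}{7}\right) + \left(94 - 120\right) = \left(233928 + \frac{19}{7}\right) - 26 = \frac{1637515}{7} - 26 = \frac{1637333}{7}$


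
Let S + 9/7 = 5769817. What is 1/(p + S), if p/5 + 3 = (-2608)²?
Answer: 7/278446845 ≈ 2.5139e-8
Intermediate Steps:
p = 34008305 (p = -15 + 5*(-2608)² = -15 + 5*6801664 = -15 + 34008320 = 34008305)
S = 40388710/7 (S = -9/7 + 5769817 = 40388710/7 ≈ 5.7698e+6)
1/(p + S) = 1/(34008305 + 40388710/7) = 1/(278446845/7) = 7/278446845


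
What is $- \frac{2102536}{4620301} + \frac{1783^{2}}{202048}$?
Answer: $\frac{2037647841723}{133360368064} \approx 15.279$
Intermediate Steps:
$- \frac{2102536}{4620301} + \frac{1783^{2}}{202048} = \left(-2102536\right) \frac{1}{4620301} + 3179089 \cdot \frac{1}{202048} = - \frac{2102536}{4620301} + \frac{3179089}{202048} = \frac{2037647841723}{133360368064}$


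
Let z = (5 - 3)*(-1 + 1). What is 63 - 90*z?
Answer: 63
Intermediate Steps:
z = 0 (z = 2*0 = 0)
63 - 90*z = 63 - 90*0 = 63 + 0 = 63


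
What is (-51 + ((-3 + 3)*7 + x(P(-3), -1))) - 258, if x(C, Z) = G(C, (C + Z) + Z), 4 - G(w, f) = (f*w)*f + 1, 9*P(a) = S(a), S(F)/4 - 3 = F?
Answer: -306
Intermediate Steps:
S(F) = 12 + 4*F
P(a) = 4/3 + 4*a/9 (P(a) = (12 + 4*a)/9 = 4/3 + 4*a/9)
G(w, f) = 3 - w*f² (G(w, f) = 4 - ((f*w)*f + 1) = 4 - (w*f² + 1) = 4 - (1 + w*f²) = 4 + (-1 - w*f²) = 3 - w*f²)
x(C, Z) = 3 - C*(C + 2*Z)² (x(C, Z) = 3 - C*((C + Z) + Z)² = 3 - C*(C + 2*Z)²)
(-51 + ((-3 + 3)*7 + x(P(-3), -1))) - 258 = (-51 + ((-3 + 3)*7 + (3 - (4/3 + (4/9)*(-3))*((4/3 + (4/9)*(-3)) + 2*(-1))²))) - 258 = (-51 + (0*7 + (3 - (4/3 - 4/3)*((4/3 - 4/3) - 2)²))) - 258 = (-51 + (0 + (3 - 1*0*(0 - 2)²))) - 258 = (-51 + (0 + (3 - 1*0*(-2)²))) - 258 = (-51 + (0 + (3 - 1*0*4))) - 258 = (-51 + (0 + (3 + 0))) - 258 = (-51 + (0 + 3)) - 258 = (-51 + 3) - 258 = -48 - 258 = -306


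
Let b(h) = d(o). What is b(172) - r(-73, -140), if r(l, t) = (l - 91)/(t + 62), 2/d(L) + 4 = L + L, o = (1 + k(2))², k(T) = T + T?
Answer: -1847/897 ≈ -2.0591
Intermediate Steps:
k(T) = 2*T
o = 25 (o = (1 + 2*2)² = (1 + 4)² = 5² = 25)
d(L) = 2/(-4 + 2*L) (d(L) = 2/(-4 + (L + L)) = 2/(-4 + 2*L))
b(h) = 1/23 (b(h) = 1/(-2 + 25) = 1/23)
r(l, t) = (-91 + l)/(62 + t)
b(172) - r(-73, -140) = 1/23 - (-91 - 73)/(62 - 140) = 1/23 - (-164)/(-78) = 1/23 - (-1)*(-164)/78 = 1/23 - 1*82/39 = 1/23 - 82/39 = -1847/897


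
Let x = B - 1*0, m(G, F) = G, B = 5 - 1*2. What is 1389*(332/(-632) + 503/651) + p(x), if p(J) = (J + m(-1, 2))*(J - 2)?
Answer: 11847755/34286 ≈ 345.56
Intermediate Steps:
B = 3 (B = 5 - 2 = 3)
x = 3 (x = 3 - 1*0 = 3 + 0 = 3)
p(J) = (-1 + J)*(-2 + J) (p(J) = (J - 1)*(J - 2) = (-1 + J)*(-2 + J))
1389*(332/(-632) + 503/651) + p(x) = 1389*(332/(-632) + 503/651) + (2 + 3² - 3*3) = 1389*(332*(-1/632) + 503*(1/651)) + (2 + 9 - 9) = 1389*(-83/158 + 503/651) + 2 = 1389*(25441/102858) + 2 = 11779183/34286 + 2 = 11847755/34286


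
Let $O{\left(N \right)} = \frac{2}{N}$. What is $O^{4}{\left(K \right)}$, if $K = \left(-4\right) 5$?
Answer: $\frac{1}{10000} \approx 0.0001$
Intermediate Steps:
$K = -20$
$O^{4}{\left(K \right)} = \left(\frac{2}{-20}\right)^{4} = \left(2 \left(- \frac{1}{20}\right)\right)^{4} = \left(- \frac{1}{10}\right)^{4} = \frac{1}{10000}$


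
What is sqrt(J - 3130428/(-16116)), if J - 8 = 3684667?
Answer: sqrt(6646210726142)/1343 ≈ 1919.6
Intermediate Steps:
J = 3684675 (J = 8 + 3684667 = 3684675)
sqrt(J - 3130428/(-16116)) = sqrt(3684675 - 3130428/(-16116)) = sqrt(3684675 - 3130428*(-1/16116)) = sqrt(3684675 + 260869/1343) = sqrt(4948779394/1343) = sqrt(6646210726142)/1343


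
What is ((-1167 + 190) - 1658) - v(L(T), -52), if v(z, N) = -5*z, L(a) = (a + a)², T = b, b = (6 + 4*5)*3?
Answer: 119045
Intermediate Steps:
b = 78 (b = (6 + 20)*3 = 26*3 = 78)
T = 78
L(a) = 4*a² (L(a) = (2*a)² = 4*a²)
((-1167 + 190) - 1658) - v(L(T), -52) = ((-1167 + 190) - 1658) - (-5)*4*78² = (-977 - 1658) - (-5)*4*6084 = -2635 - (-5)*24336 = -2635 - 1*(-121680) = -2635 + 121680 = 119045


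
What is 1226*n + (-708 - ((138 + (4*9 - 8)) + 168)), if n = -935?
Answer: -1147352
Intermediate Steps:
1226*n + (-708 - ((138 + (4*9 - 8)) + 168)) = 1226*(-935) + (-708 - ((138 + (4*9 - 8)) + 168)) = -1146310 + (-708 - ((138 + (36 - 8)) + 168)) = -1146310 + (-708 - ((138 + 28) + 168)) = -1146310 + (-708 - (166 + 168)) = -1146310 + (-708 - 1*334) = -1146310 + (-708 - 334) = -1146310 - 1042 = -1147352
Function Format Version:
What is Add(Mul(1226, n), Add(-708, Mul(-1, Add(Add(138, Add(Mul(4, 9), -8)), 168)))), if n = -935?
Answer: -1147352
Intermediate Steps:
Add(Mul(1226, n), Add(-708, Mul(-1, Add(Add(138, Add(Mul(4, 9), -8)), 168)))) = Add(Mul(1226, -935), Add(-708, Mul(-1, Add(Add(138, Add(Mul(4, 9), -8)), 168)))) = Add(-1146310, Add(-708, Mul(-1, Add(Add(138, Add(36, -8)), 168)))) = Add(-1146310, Add(-708, Mul(-1, Add(Add(138, 28), 168)))) = Add(-1146310, Add(-708, Mul(-1, Add(166, 168)))) = Add(-1146310, Add(-708, Mul(-1, 334))) = Add(-1146310, Add(-708, -334)) = Add(-1146310, -1042) = -1147352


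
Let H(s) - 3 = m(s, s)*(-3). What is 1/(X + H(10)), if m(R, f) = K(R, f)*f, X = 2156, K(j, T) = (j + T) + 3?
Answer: 1/1469 ≈ 0.00068074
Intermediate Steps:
K(j, T) = 3 + T + j (K(j, T) = (T + j) + 3 = 3 + T + j)
m(R, f) = f*(3 + R + f) (m(R, f) = (3 + f + R)*f = (3 + R + f)*f = f*(3 + R + f))
H(s) = 3 - 3*s*(3 + 2*s) (H(s) = 3 + (s*(3 + s + s))*(-3) = 3 + (s*(3 + 2*s))*(-3) = 3 - 3*s*(3 + 2*s))
1/(X + H(10)) = 1/(2156 + (3 - 3*10*(3 + 2*10))) = 1/(2156 + (3 - 3*10*(3 + 20))) = 1/(2156 + (3 - 3*10*23)) = 1/(2156 + (3 - 690)) = 1/(2156 - 687) = 1/1469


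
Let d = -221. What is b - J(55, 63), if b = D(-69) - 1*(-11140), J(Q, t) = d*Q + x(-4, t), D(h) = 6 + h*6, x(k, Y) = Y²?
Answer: 18918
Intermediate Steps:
D(h) = 6 + 6*h
J(Q, t) = t² - 221*Q (J(Q, t) = -221*Q + t² = t² - 221*Q)
b = 10732 (b = (6 + 6*(-69)) - 1*(-11140) = (6 - 414) + 11140 = -408 + 11140 = 10732)
b - J(55, 63) = 10732 - (63² - 221*55) = 10732 - (3969 - 12155) = 10732 - 1*(-8186) = 10732 + 8186 = 18918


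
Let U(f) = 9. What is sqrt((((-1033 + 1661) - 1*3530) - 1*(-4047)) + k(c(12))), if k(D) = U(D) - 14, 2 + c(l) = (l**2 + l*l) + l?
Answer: 2*sqrt(285) ≈ 33.764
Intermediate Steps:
c(l) = -2 + l + 2*l**2 (c(l) = -2 + ((l**2 + l*l) + l) = -2 + ((l**2 + l**2) + l) = -2 + (2*l**2 + l) = -2 + (l + 2*l**2) = -2 + l + 2*l**2)
k(D) = -5 (k(D) = 9 - 14 = -5)
sqrt((((-1033 + 1661) - 1*3530) - 1*(-4047)) + k(c(12))) = sqrt((((-1033 + 1661) - 1*3530) - 1*(-4047)) - 5) = sqrt(((628 - 3530) + 4047) - 5) = sqrt((-2902 + 4047) - 5) = sqrt(1145 - 5) = sqrt(1140) = 2*sqrt(285)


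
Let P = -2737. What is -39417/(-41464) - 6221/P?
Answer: 365831873/113486968 ≈ 3.2236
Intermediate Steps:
-39417/(-41464) - 6221/P = -39417/(-41464) - 6221/(-2737) = -39417*(-1/41464) - 6221*(-1/2737) = 39417/41464 + 6221/2737 = 365831873/113486968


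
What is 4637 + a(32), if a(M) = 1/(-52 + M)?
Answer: 92739/20 ≈ 4637.0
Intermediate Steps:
4637 + a(32) = 4637 + 1/(-52 + 32) = 4637 + 1/(-20) = 4637 - 1/20 = 92739/20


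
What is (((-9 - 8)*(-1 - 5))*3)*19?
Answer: 5814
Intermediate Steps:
(((-9 - 8)*(-1 - 5))*3)*19 = (-17*(-6)*3)*19 = (102*3)*19 = 306*19 = 5814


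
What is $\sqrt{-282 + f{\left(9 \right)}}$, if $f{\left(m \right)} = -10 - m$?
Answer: $i \sqrt{301} \approx 17.349 i$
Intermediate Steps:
$\sqrt{-282 + f{\left(9 \right)}} = \sqrt{-282 - 19} = \sqrt{-301} = i \sqrt{301}$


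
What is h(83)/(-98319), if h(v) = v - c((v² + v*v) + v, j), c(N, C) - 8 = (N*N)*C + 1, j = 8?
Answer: 512339498/32773 ≈ 15633.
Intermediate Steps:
c(N, C) = 9 + C*N² (c(N, C) = 8 + ((N*N)*C + 1) = 8 + (N²*C + 1) = 8 + (C*N² + 1) = 8 + (1 + C*N²) = 9 + C*N²)
h(v) = -9 + v - 8*(v + 2*v²)² (h(v) = v - (9 + 8*((v² + v*v) + v)²) = v - (9 + 8*((v² + v²) + v)²) = v - (9 + 8*(2*v² + v)²) = v - (9 + 8*(v + 2*v²)²) = v + (-9 - 8*(v + 2*v²)²) = -9 + v - 8*(v + 2*v²)²)
h(83)/(-98319) = (-9 + 83 - 8*83²*(1 + 2*83)²)/(-98319) = (-9 + 83 - 8*6889*(1 + 166)²)*(-1/98319) = (-9 + 83 - 8*6889*167²)*(-1/98319) = (-9 + 83 - 8*6889*27889)*(-1/98319) = (-9 + 83 - 1537018568)*(-1/98319) = -1537018494*(-1/98319) = 512339498/32773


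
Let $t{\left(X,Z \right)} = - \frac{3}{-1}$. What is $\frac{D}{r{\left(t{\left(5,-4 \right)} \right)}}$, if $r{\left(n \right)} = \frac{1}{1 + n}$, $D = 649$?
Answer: $2596$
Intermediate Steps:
$t{\left(X,Z \right)} = 3$ ($t{\left(X,Z \right)} = \left(-3\right) \left(-1\right) = 3$)
$\frac{D}{r{\left(t{\left(5,-4 \right)} \right)}} = \frac{649}{\frac{1}{1 + 3}} = \frac{649}{\frac{1}{4}} = 649 \frac{1}{\frac{1}{4}} = 649 \cdot 4 = 2596$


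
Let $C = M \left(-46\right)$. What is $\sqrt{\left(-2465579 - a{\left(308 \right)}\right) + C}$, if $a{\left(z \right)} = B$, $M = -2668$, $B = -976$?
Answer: $25 i \sqrt{3747} \approx 1530.3 i$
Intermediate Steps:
$a{\left(z \right)} = -976$
$C = 122728$ ($C = \left(-2668\right) \left(-46\right) = 122728$)
$\sqrt{\left(-2465579 - a{\left(308 \right)}\right) + C} = \sqrt{\left(-2465579 - -976\right) + 122728} = \sqrt{\left(-2465579 + 976\right) + 122728} = \sqrt{-2464603 + 122728} = \sqrt{-2341875} = 25 i \sqrt{3747}$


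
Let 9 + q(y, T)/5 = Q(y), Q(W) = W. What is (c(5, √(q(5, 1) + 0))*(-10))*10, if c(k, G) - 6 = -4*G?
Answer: -600 + 800*I*√5 ≈ -600.0 + 1788.9*I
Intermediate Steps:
q(y, T) = -45 + 5*y
c(k, G) = 6 - 4*G
(c(5, √(q(5, 1) + 0))*(-10))*10 = ((6 - 4*√((-45 + 5*5) + 0))*(-10))*10 = ((6 - 4*√((-45 + 25) + 0))*(-10))*10 = ((6 - 4*√(-20 + 0))*(-10))*10 = ((6 - 8*I*√5)*(-10))*10 = (-60 + 80*I*√5)*10 = -600 + 800*I*√5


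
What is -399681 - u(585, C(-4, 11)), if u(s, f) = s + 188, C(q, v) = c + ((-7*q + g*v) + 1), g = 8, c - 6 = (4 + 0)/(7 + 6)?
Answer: -400454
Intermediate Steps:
c = 82/13 (c = 6 + (4 + 0)/(7 + 6) = 6 + 4/13 = 82/13 ≈ 6.3077)
C(q, v) = 95/13 - 7*q + 8*v (C(q, v) = 82/13 + ((-7*q + 8*v) + 1) = 82/13 + (1 - 7*q + 8*v) = 95/13 - 7*q + 8*v)
u(s, f) = 188 + s
-399681 - u(585, C(-4, 11)) = -399681 - (188 + 585) = -399681 - 1*773 = -399681 - 773 = -400454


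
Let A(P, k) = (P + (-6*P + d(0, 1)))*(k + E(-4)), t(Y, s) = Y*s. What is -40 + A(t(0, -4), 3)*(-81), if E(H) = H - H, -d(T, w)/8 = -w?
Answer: -1984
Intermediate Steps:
d(T, w) = 8*w (d(T, w) = -(-8)*w = 8*w)
E(H) = 0
A(P, k) = k*(8 - 5*P) (A(P, k) = (P + (-6*P + 8*1))*(k + 0) = (P + (-6*P + 8))*k = (P + (8 - 6*P))*k = (8 - 5*P)*k = k*(8 - 5*P))
-40 + A(t(0, -4), 3)*(-81) = -40 + (3*(8 - 0*(-4)))*(-81) = -40 + (3*(8 - 5*0))*(-81) = -40 + (3*(8 + 0))*(-81) = -40 + (3*8)*(-81) = -40 + 24*(-81) = -40 - 1944 = -1984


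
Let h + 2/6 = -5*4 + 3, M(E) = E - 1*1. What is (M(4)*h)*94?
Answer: -4888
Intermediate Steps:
M(E) = -1 + E (M(E) = E - 1 = -1 + E)
h = -52/3 (h = -⅓ + (-5*4 + 3) = -⅓ + (-20 + 3) = -⅓ - 17 = -52/3 ≈ -17.333)
(M(4)*h)*94 = ((-1 + 4)*(-52/3))*94 = (3*(-52/3))*94 = -52*94 = -4888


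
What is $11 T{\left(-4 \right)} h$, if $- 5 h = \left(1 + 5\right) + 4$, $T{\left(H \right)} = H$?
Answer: $88$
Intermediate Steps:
$h = -2$ ($h = - \frac{\left(1 + 5\right) + 4}{5} = - \frac{6 + 4}{5} = \left(- \frac{1}{5}\right) 10 = -2$)
$11 T{\left(-4 \right)} h = 11 \left(-4\right) \left(-2\right) = \left(-44\right) \left(-2\right) = 88$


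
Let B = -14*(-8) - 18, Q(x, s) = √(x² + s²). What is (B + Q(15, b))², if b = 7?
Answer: (94 + √274)² ≈ 12222.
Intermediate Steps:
Q(x, s) = √(s² + x²)
B = 94 (B = 112 - 18 = 94)
(B + Q(15, b))² = (94 + √(7² + 15²))² = (94 + √(49 + 225))² = (94 + √274)²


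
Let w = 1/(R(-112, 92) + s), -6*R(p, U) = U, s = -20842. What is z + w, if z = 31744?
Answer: 1986285565/62572 ≈ 31744.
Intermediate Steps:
R(p, U) = -U/6
w = -3/62572 (w = 1/(-1/6*92 - 20842) = 1/(-46/3 - 20842) = 1/(-62572/3) = -3/62572 ≈ -4.7945e-5)
z + w = 31744 - 3/62572 = 1986285565/62572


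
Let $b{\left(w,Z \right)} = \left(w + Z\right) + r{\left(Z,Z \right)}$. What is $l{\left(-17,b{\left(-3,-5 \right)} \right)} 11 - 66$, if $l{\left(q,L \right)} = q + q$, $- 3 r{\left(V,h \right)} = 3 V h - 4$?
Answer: $-440$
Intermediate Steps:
$r{\left(V,h \right)} = \frac{4}{3} - V h$ ($r{\left(V,h \right)} = - \frac{3 V h - 4}{3} = - \frac{-4 + 3 V h}{3} = \frac{4}{3} - V h$)
$b{\left(w,Z \right)} = \frac{4}{3} + Z + w - Z^{2}$ ($b{\left(w,Z \right)} = \left(w + Z\right) - \left(- \frac{4}{3} + Z Z\right) = \left(Z + w\right) - \left(- \frac{4}{3} + Z^{2}\right) = \frac{4}{3} + Z + w - Z^{2}$)
$l{\left(q,L \right)} = 2 q$
$l{\left(-17,b{\left(-3,-5 \right)} \right)} 11 - 66 = 2 \left(-17\right) 11 - 66 = \left(-34\right) 11 - 66 = -374 - 66 = -440$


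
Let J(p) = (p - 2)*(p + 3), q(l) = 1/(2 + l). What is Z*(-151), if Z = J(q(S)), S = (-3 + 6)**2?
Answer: 107814/121 ≈ 891.02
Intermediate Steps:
S = 9 (S = 3**2 = 9)
J(p) = (-2 + p)*(3 + p)
Z = -714/121 (Z = -6 + 1/(2 + 9) + (1/(2 + 9))**2 = -6 + 1/11 + (1/11)**2 = -6 + 1/11 + 1/121 = -714/121 ≈ -5.9008)
Z*(-151) = -714/121*(-151) = 107814/121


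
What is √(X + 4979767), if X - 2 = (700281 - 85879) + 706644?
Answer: √6300815 ≈ 2510.1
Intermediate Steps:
X = 1321048 (X = 2 + ((700281 - 85879) + 706644) = 2 + (614402 + 706644) = 2 + 1321046 = 1321048)
√(X + 4979767) = √(1321048 + 4979767) = √6300815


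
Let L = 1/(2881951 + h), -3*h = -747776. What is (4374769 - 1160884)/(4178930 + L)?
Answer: 30190043338665/39255318036973 ≈ 0.76907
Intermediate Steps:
h = 747776/3 (h = -⅓*(-747776) = 747776/3 ≈ 2.4926e+5)
L = 3/9393629 (L = 1/(2881951 + 747776/3) = 1/(9393629/3) = 3/9393629 ≈ 3.1937e-7)
(4374769 - 1160884)/(4178930 + L) = (4374769 - 1160884)/(4178930 + 3/9393629) = 3213885/(39255318036973/9393629) = 3213885*(9393629/39255318036973) = 30190043338665/39255318036973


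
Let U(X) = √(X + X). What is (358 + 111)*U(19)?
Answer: 469*√38 ≈ 2891.1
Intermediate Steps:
U(X) = √2*√X (U(X) = √(2*X) = √2*√X)
(358 + 111)*U(19) = (358 + 111)*(√2*√19) = 469*√38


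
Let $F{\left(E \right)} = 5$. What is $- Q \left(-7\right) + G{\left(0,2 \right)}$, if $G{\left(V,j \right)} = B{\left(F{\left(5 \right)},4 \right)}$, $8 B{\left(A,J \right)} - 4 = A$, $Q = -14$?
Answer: $- \frac{775}{8} \approx -96.875$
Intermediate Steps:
$B{\left(A,J \right)} = \frac{1}{2} + \frac{A}{8}$
$G{\left(V,j \right)} = \frac{9}{8}$ ($G{\left(V,j \right)} = \frac{1}{2} + \frac{1}{8} \cdot 5 = \frac{1}{2} + \frac{5}{8} = \frac{9}{8}$)
$- Q \left(-7\right) + G{\left(0,2 \right)} = - \left(-14\right) \left(-7\right) + \frac{9}{8} = \left(-1\right) 98 + \frac{9}{8} = -98 + \frac{9}{8} = - \frac{775}{8}$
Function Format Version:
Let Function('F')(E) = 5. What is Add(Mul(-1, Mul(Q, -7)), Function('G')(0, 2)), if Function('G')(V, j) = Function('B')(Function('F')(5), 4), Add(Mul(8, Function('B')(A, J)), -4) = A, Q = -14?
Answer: Rational(-775, 8) ≈ -96.875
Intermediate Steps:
Function('B')(A, J) = Add(Rational(1, 2), Mul(Rational(1, 8), A))
Function('G')(V, j) = Rational(9, 8) (Function('G')(V, j) = Add(Rational(1, 2), Mul(Rational(1, 8), 5)) = Add(Rational(1, 2), Rational(5, 8)) = Rational(9, 8))
Add(Mul(-1, Mul(Q, -7)), Function('G')(0, 2)) = Add(Mul(-1, Mul(-14, -7)), Rational(9, 8)) = Add(Mul(-1, 98), Rational(9, 8)) = Add(-98, Rational(9, 8)) = Rational(-775, 8)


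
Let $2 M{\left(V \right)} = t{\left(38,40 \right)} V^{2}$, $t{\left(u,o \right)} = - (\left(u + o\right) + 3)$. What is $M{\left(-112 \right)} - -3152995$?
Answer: $2644963$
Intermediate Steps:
$t{\left(u,o \right)} = -3 - o - u$ ($t{\left(u,o \right)} = - (\left(o + u\right) + 3) = - (3 + o + u) = -3 - o - u$)
$M{\left(V \right)} = - \frac{81 V^{2}}{2}$ ($M{\left(V \right)} = \frac{\left(-3 - 40 - 38\right) V^{2}}{2} = \frac{\left(-81\right) V^{2}}{2} = - \frac{81 V^{2}}{2}$)
$M{\left(-112 \right)} - -3152995 = - \frac{81 \left(-112\right)^{2}}{2} - -3152995 = \left(- \frac{81}{2}\right) 12544 + 3152995 = -508032 + 3152995 = 2644963$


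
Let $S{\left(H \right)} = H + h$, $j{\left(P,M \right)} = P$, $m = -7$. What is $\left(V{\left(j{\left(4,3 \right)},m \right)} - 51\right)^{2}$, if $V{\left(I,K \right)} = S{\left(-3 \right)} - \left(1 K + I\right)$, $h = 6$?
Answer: $2025$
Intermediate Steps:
$S{\left(H \right)} = 6 + H$ ($S{\left(H \right)} = H + 6 = 6 + H$)
$V{\left(I,K \right)} = 3 - I - K$ ($V{\left(I,K \right)} = \left(6 - 3\right) - \left(1 K + I\right) = 3 - \left(K + I\right) = 3 - \left(I + K\right) = 3 - I - K$)
$\left(V{\left(j{\left(4,3 \right)},m \right)} - 51\right)^{2} = \left(\left(3 - 4 - -7\right) - 51\right)^{2} = \left(\left(3 - 4 + 7\right) - 51\right)^{2} = \left(6 - 51\right)^{2} = \left(-45\right)^{2} = 2025$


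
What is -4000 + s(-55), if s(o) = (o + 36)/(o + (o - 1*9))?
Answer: -475981/119 ≈ -3999.8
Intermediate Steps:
s(o) = (36 + o)/(-9 + 2*o) (s(o) = (36 + o)/(o + (o - 9)) = (36 + o)/(o + (-9 + o)) = (36 + o)/(-9 + 2*o))
-4000 + s(-55) = -4000 + (36 - 55)/(-9 + 2*(-55)) = -4000 - 19/(-9 - 110) = -4000 - 19/(-119) = -4000 - 1/119*(-19) = -4000 + 19/119 = -475981/119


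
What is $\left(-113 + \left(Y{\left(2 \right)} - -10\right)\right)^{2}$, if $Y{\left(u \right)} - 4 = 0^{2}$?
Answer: $9801$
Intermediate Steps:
$Y{\left(u \right)} = 4$ ($Y{\left(u \right)} = 4 + 0^{2} = 4 + 0 = 4$)
$\left(-113 + \left(Y{\left(2 \right)} - -10\right)\right)^{2} = \left(-113 + \left(4 - -10\right)\right)^{2} = \left(-113 + \left(4 + 10\right)\right)^{2} = \left(-113 + 14\right)^{2} = \left(-99\right)^{2} = 9801$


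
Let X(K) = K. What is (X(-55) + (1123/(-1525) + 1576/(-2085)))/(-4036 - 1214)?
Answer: 17962423/1669303125 ≈ 0.010760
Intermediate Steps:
(X(-55) + (1123/(-1525) + 1576/(-2085)))/(-4036 - 1214) = (-55 + (1123/(-1525) + 1576/(-2085)))/(-4036 - 1214) = (-55 + (1123*(-1/1525) + 1576*(-1/2085)))/(-5250) = (-55 + (-1123/1525 - 1576/2085))*(-1/5250) = (-55 - 948971/635925)*(-1/5250) = -35924846/635925*(-1/5250) = 17962423/1669303125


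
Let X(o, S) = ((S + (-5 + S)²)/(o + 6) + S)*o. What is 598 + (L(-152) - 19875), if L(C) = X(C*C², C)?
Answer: 937300017085927/1755901 ≈ 5.3380e+8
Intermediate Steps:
X(o, S) = o*(S + (S + (-5 + S)²)/(6 + o)) (X(o, S) = ((S + (-5 + S)²)/(6 + o) + S)*o = (S + (S + (-5 + S)²)/(6 + o))*o = o*(S + (S + (-5 + S)²)/(6 + o)))
L(C) = C³*(C⁴ + (-5 + C)² + 7*C)/(6 + C³) (L(C) = (C*C²)*((-5 + C)² + 7*C + C*(C*C²))/(6 + C*C²) = C³*((-5 + C)² + 7*C + C*C³)/(6 + C³) = C³*((-5 + C)² + 7*C + C⁴)/(6 + C³) = C³*(C⁴ + (-5 + C)² + 7*C)/(6 + C³))
598 + (L(-152) - 19875) = 598 + ((-152)³*((-152)⁴ + (-5 - 152)² + 7*(-152))/(6 + (-152)³) - 19875) = 598 + (-3511808*(533794816 + (-157)² - 1064)/(6 - 3511808) - 19875) = 598 + (-3511808*(533794816 + 24649 - 1064)/(-3511802) - 19875) = 598 + (-3511808*(-1/3511802)*533818401 - 19875) = 598 + (937333865589504/1755901 - 19875) = 598 + 937298967057129/1755901 = 937300017085927/1755901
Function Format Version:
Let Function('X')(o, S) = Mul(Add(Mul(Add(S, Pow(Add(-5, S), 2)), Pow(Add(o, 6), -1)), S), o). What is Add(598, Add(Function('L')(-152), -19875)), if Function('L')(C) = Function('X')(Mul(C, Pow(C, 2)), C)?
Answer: Rational(937300017085927, 1755901) ≈ 5.3380e+8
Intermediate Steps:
Function('X')(o, S) = Mul(o, Add(S, Mul(Pow(Add(6, o), -1), Add(S, Pow(Add(-5, S), 2))))) (Function('X')(o, S) = Mul(Add(Mul(Add(S, Pow(Add(-5, S), 2)), Pow(Add(6, o), -1)), S), o) = Mul(Add(Mul(Pow(Add(6, o), -1), Add(S, Pow(Add(-5, S), 2))), S), o) = Mul(Add(S, Mul(Pow(Add(6, o), -1), Add(S, Pow(Add(-5, S), 2)))), o) = Mul(o, Add(S, Mul(Pow(Add(6, o), -1), Add(S, Pow(Add(-5, S), 2))))))
Function('L')(C) = Mul(Pow(C, 3), Pow(Add(6, Pow(C, 3)), -1), Add(Pow(C, 4), Pow(Add(-5, C), 2), Mul(7, C))) (Function('L')(C) = Mul(Mul(C, Pow(C, 2)), Pow(Add(6, Mul(C, Pow(C, 2))), -1), Add(Pow(Add(-5, C), 2), Mul(7, C), Mul(C, Mul(C, Pow(C, 2))))) = Mul(Pow(C, 3), Pow(Add(6, Pow(C, 3)), -1), Add(Pow(Add(-5, C), 2), Mul(7, C), Mul(C, Pow(C, 3)))) = Mul(Pow(C, 3), Pow(Add(6, Pow(C, 3)), -1), Add(Pow(Add(-5, C), 2), Mul(7, C), Pow(C, 4))) = Mul(Pow(C, 3), Pow(Add(6, Pow(C, 3)), -1), Add(Pow(C, 4), Pow(Add(-5, C), 2), Mul(7, C))))
Add(598, Add(Function('L')(-152), -19875)) = Add(598, Add(Mul(Pow(-152, 3), Pow(Add(6, Pow(-152, 3)), -1), Add(Pow(-152, 4), Pow(Add(-5, -152), 2), Mul(7, -152))), -19875)) = Add(598, Add(Mul(-3511808, Pow(Add(6, -3511808), -1), Add(533794816, Pow(-157, 2), -1064)), -19875)) = Add(598, Add(Mul(-3511808, Pow(-3511802, -1), Add(533794816, 24649, -1064)), -19875)) = Add(598, Add(Mul(-3511808, Rational(-1, 3511802), 533818401), -19875)) = Add(598, Add(Rational(937333865589504, 1755901), -19875)) = Add(598, Rational(937298967057129, 1755901)) = Rational(937300017085927, 1755901)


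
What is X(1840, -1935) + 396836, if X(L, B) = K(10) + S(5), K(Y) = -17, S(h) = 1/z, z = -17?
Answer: 6745922/17 ≈ 3.9682e+5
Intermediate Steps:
S(h) = -1/17 (S(h) = 1/(-17) = -1/17)
X(L, B) = -290/17 (X(L, B) = -17 - 1/17 = -290/17)
X(1840, -1935) + 396836 = -290/17 + 396836 = 6745922/17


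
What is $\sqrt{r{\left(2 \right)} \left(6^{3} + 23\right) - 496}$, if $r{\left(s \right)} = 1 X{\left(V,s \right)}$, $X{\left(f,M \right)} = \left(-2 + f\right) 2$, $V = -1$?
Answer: $i \sqrt{1930} \approx 43.932 i$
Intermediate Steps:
$X{\left(f,M \right)} = -4 + 2 f$
$r{\left(s \right)} = -6$ ($r{\left(s \right)} = 1 \left(-4 + 2 \left(-1\right)\right) = 1 \left(-4 - 2\right) = 1 \left(-6\right) = -6$)
$\sqrt{r{\left(2 \right)} \left(6^{3} + 23\right) - 496} = \sqrt{- 6 \left(6^{3} + 23\right) - 496} = \sqrt{- 6 \left(216 + 23\right) - 496} = \sqrt{\left(-6\right) 239 - 496} = \sqrt{-1434 - 496} = \sqrt{-1930} = i \sqrt{1930}$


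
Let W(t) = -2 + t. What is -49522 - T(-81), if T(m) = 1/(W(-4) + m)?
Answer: -4308413/87 ≈ -49522.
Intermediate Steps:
T(m) = 1/(-6 + m) (T(m) = 1/((-2 - 4) + m) = 1/(-6 + m))
-49522 - T(-81) = -49522 - 1/(-6 - 81) = -49522 - 1/(-87) = -49522 - 1*(-1/87) = -49522 + 1/87 = -4308413/87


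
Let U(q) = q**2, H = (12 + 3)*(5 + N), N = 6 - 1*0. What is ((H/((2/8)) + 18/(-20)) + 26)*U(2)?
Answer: 13702/5 ≈ 2740.4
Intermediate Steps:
N = 6 (N = 6 + 0 = 6)
H = 165 (H = (12 + 3)*(5 + 6) = 15*11 = 165)
((H/((2/8)) + 18/(-20)) + 26)*U(2) = ((165/((2/8)) + 18/(-20)) + 26)*2**2 = ((165/((2*(1/8))) + 18*(-1/20)) + 26)*4 = ((165/(1/4) - 9/10) + 26)*4 = ((165*4 - 9/10) + 26)*4 = ((660 - 9/10) + 26)*4 = (6591/10 + 26)*4 = (6851/10)*4 = 13702/5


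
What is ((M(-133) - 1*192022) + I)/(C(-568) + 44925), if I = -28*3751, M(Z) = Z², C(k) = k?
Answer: -279361/44357 ≈ -6.2980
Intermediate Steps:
I = -105028
((M(-133) - 1*192022) + I)/(C(-568) + 44925) = (((-133)² - 1*192022) - 105028)/(-568 + 44925) = ((17689 - 192022) - 105028)/44357 = (-174333 - 105028)*(1/44357) = -279361*1/44357 = -279361/44357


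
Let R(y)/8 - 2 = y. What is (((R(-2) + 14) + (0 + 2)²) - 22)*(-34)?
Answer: 136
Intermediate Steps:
R(y) = 16 + 8*y
(((R(-2) + 14) + (0 + 2)²) - 22)*(-34) = ((((16 + 8*(-2)) + 14) + (0 + 2)²) - 22)*(-34) = ((((16 - 16) + 14) + 2²) - 22)*(-34) = (((0 + 14) + 4) - 22)*(-34) = ((14 + 4) - 22)*(-34) = (18 - 22)*(-34) = -4*(-34) = 136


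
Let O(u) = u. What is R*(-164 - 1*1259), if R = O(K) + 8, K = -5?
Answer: -4269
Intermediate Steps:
R = 3 (R = -5 + 8 = 3)
R*(-164 - 1*1259) = 3*(-164 - 1*1259) = 3*(-164 - 1259) = 3*(-1423) = -4269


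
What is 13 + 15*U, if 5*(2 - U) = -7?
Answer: 64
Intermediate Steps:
U = 17/5 (U = 2 - ⅕*(-7) = 2 + 7/5 = 17/5 ≈ 3.4000)
13 + 15*U = 13 + 15*(17/5) = 13 + 51 = 64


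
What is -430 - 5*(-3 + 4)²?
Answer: -435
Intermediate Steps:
-430 - 5*(-3 + 4)² = -430 - 5*1² = -430 - 5 = -435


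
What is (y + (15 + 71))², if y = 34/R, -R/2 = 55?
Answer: 22212369/3025 ≈ 7342.9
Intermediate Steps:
R = -110 (R = -2*55 = -110)
y = -17/55 (y = 34/(-110) = 34*(-1/110) = -17/55 ≈ -0.30909)
(y + (15 + 71))² = (-17/55 + (15 + 71))² = (-17/55 + 86)² = (4713/55)² = 22212369/3025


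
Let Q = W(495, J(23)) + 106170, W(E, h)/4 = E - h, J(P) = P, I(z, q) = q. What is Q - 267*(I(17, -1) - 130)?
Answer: 143035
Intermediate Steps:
W(E, h) = -4*h + 4*E (W(E, h) = 4*(E - h) = -4*h + 4*E)
Q = 108058 (Q = (-4*23 + 4*495) + 106170 = (-92 + 1980) + 106170 = 1888 + 106170 = 108058)
Q - 267*(I(17, -1) - 130) = 108058 - 267*(-1 - 130) = 108058 - 267*(-131) = 108058 + 34977 = 143035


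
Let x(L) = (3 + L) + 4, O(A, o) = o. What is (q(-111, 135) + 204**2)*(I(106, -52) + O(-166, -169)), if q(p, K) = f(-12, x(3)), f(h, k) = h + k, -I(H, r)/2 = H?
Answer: -15854934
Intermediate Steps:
x(L) = 7 + L
I(H, r) = -2*H
q(p, K) = -2 (q(p, K) = -12 + (7 + 3) = -12 + 10 = -2)
(q(-111, 135) + 204**2)*(I(106, -52) + O(-166, -169)) = (-2 + 204**2)*(-2*106 - 169) = (-2 + 41616)*(-212 - 169) = 41614*(-381) = -15854934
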